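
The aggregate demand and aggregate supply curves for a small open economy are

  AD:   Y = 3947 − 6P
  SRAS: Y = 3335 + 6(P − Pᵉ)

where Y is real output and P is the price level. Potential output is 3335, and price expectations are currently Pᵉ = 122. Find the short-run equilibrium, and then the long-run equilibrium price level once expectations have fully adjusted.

Short run: P = 112, Y = 3275. Long run: P = 102.

Short run: with Pᵉ = 122, SRAS is Y = 2603 + 6P. Setting AD = SRAS gives 1344 = 12P, so P = 112 and Y = 3947 − 6·112 = 3275.
Output 3275 is below potential 3335, so over time expected prices fall and SRAS shifts right until Y returns to 3335.
Long run: Y = 3335 on the AD curve gives 3335 = 3947 − 6P, so P = 102.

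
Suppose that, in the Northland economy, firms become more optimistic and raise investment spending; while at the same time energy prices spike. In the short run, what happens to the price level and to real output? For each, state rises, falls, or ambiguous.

The first event is a positive demand shock: AD shifts right, which by itself pushes P up and Y up.
The second is an adverse supply shock: SRAS shifts left, which by itself pushes P up and Y down.
Both shocks push P up, so P rises. The two shocks push Y in opposite directions, so the effect on Y is ambiguous.

Price level: rises; output: ambiguous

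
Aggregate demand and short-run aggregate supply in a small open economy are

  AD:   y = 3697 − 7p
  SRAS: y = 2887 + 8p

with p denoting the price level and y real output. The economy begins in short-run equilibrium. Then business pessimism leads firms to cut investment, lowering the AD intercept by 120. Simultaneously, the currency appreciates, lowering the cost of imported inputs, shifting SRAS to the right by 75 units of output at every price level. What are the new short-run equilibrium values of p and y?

p = 41, y = 3290

After both shocks: AD is y = 3577 − 7p and SRAS is y = 2962 + 8p.
Setting them equal: 615 = 15p, so p = 41.
y = 3577 − 7·41 = 3290.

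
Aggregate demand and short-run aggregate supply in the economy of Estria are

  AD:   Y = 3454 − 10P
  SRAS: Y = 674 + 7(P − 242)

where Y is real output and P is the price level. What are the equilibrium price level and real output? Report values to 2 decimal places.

Write SRAS as Y = 674 + 7P − 1694 = 7P − 1020.
Set AD = SRAS: 3454 − 10P = 7P − 1020, so 4474 = 17P and P = 263.18.
Substituting into AD, Y = 3454 − 10P = 822.24.

P = 263.18, Y = 822.24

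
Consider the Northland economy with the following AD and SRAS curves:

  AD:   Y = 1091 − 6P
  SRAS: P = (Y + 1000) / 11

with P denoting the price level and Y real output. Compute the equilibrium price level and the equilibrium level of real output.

Rearrange SRAS to Y = 11P − 1000.
Set AD = SRAS: 1091 − 6P = 11P − 1000, so 2091 = 17P and P = 123.
Then Y = 1091 − 6·123 = 353.

P = 123, Y = 353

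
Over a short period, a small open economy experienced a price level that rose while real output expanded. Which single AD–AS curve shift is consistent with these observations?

AD shifted right

P rose and Y rose. An AD shift moves P and Y in the same direction; an SRAS shift moves them in opposite directions.
Here P and Y moved in the same direction, so the AD curve shifted.
Since Y rose, AD shifted right.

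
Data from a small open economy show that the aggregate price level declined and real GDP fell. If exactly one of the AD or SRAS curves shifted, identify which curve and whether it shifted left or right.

P fell and Y fell. An AD shift moves P and Y in the same direction; an SRAS shift moves them in opposite directions.
Here P and Y moved in the same direction, so the AD curve shifted.
Since Y fell, AD shifted left.

AD shifted left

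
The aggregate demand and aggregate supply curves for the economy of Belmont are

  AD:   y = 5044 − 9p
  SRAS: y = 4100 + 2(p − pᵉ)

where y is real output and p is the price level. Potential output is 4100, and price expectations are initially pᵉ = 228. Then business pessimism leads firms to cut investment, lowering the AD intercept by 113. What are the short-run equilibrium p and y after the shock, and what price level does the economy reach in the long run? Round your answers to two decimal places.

Short run: p = 117.00, y = 3878.00. Long run: p = 92.33.

AD shifts left: new AD is y = 4931 − 9p. With pᵉ = 228, SRAS is y = 3644 + 2p.
Short run: 4931 − 9p = 3644 + 2p gives 1287 = 11p, so p = 117.00 and y = 4931 − 9p = 3878.00.
y = 3878.00 is below potential 4100; expectations adjust and SRAS shifts right until y = 4100.
Long run: on the new AD curve, 4100 = 4931 − 9p gives p = 92.33.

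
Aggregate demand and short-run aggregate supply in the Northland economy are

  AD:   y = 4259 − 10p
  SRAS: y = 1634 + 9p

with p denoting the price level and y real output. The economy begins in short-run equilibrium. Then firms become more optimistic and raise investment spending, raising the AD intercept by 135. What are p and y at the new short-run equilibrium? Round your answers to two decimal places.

p = 145.26, y = 2941.37

This is a positive demand shock: AD shifts right.
New AD: y = 4394 − 10p.
Set AD = SRAS: 4394 − 10p = 1634 + 9p, so 2760 = 19p and p = 145.26.
Substituting into AD, y = 2941.37.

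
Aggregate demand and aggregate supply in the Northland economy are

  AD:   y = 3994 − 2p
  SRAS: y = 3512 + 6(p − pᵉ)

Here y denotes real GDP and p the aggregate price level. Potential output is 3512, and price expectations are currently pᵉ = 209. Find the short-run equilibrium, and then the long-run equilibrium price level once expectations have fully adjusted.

Short run: with pᵉ = 209, SRAS is y = 2258 + 6p. Setting AD = SRAS gives 1736 = 8p, so p = 217 and y = 3994 − 2·217 = 3560.
Output 3560 is above potential 3512, so over time expected prices rise and SRAS shifts left until y returns to 3512.
Long run: y = 3512 on the AD curve gives 3512 = 3994 − 2p, so p = 241.

Short run: p = 217, y = 3560. Long run: p = 241.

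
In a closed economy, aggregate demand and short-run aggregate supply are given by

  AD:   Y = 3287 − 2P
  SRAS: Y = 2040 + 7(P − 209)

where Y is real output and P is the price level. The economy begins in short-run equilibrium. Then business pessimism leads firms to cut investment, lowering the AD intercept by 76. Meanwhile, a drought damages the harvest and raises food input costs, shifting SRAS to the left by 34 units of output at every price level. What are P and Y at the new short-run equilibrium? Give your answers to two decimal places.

P = 296.44, Y = 2618.11

After both shocks: AD is Y = 3211 − 2P and SRAS is Y = 543 + 7P.
Setting them equal: 2668 = 9P, so P = 296.44.
Substituting into AD, Y = 2618.11.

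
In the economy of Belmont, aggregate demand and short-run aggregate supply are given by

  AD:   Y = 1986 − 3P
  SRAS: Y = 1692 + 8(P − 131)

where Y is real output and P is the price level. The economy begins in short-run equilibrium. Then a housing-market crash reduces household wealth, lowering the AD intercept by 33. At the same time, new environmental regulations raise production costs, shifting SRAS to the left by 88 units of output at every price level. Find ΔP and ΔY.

After both shocks: AD is Y = 1953 − 3P and SRAS is Y = 556 + 8P.
Setting them equal: 1397 = 11P, so P = 127.
Y = 1953 − 3·127 = 1572.
Initially P = 122, Y = 1620, so ΔP = +5 and ΔY = -48.

ΔP = +5, ΔY = -48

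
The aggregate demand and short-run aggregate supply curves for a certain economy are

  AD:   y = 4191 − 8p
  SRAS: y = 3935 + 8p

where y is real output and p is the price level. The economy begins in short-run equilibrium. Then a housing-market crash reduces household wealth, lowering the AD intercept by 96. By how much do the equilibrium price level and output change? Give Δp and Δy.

This is a negative demand shock: AD shifts left.
New AD: y = 4095 − 8p.
Set AD = SRAS: 4095 − 8p = 3935 + 8p, so 160 = 16p and p = 10.
y = 4095 − 8·10 = 4015.
Initially p = 16, y = 4063, so Δp = -6 and Δy = -48.

Δp = -6, Δy = -48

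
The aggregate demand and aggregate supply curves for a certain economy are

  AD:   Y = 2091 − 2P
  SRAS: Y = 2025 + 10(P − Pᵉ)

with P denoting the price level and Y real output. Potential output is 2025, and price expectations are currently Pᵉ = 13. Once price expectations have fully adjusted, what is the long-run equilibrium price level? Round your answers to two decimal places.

Short run: with Pᵉ = 13, SRAS is Y = 1895 + 10P. Setting AD = SRAS gives 196 = 12P, so P = 16.33 and Y = 2091 − 2P = 2058.33.
Output 2058.33 is above potential 2025, so over time expected prices rise and SRAS shifts left until Y returns to 2025.
Long run: Y = 2025 on the AD curve gives 2025 = 2091 − 2P, so P = 33.00.

Long-run P = 33.00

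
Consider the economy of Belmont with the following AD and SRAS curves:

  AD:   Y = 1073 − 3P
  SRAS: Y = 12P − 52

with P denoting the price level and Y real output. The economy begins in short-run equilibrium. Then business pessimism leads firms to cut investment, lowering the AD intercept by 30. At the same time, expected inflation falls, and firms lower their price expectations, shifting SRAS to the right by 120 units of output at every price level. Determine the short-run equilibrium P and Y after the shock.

P = 65, Y = 848

After both shocks: AD is Y = 1043 − 3P and SRAS is Y = 68 + 12P.
Setting them equal: 975 = 15P, so P = 65.
Y = 1043 − 3·65 = 848.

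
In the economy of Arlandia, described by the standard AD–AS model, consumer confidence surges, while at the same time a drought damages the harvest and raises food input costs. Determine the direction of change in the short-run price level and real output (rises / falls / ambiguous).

The first event is a positive demand shock: AD shifts right, which by itself pushes P up and Y up.
The second is an adverse supply shock: SRAS shifts left, which by itself pushes P up and Y down.
Both shocks push P up, so P rises. The two shocks push Y in opposite directions, so the effect on Y is ambiguous.

Price level: rises; output: ambiguous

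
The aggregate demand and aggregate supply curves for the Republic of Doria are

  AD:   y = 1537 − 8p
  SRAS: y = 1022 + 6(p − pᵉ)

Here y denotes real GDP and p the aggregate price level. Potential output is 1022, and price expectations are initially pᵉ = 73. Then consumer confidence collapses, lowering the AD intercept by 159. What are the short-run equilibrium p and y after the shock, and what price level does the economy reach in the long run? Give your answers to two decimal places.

AD shifts left: new AD is y = 1378 − 8p. With pᵉ = 73, SRAS is y = 584 + 6p.
Short run: 1378 − 8p = 584 + 6p gives 794 = 14p, so p = 56.71 and y = 1378 − 8p = 924.29.
y = 924.29 is below potential 1022; expectations adjust and SRAS shifts right until y = 1022.
Long run: on the new AD curve, 1022 = 1378 − 8p gives p = 44.50.

Short run: p = 56.71, y = 924.29. Long run: p = 44.50.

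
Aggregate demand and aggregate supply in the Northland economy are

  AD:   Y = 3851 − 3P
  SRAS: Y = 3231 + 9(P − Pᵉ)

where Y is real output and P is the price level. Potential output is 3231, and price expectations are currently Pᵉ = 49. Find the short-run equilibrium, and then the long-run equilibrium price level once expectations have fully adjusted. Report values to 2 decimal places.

Short run: with Pᵉ = 49, SRAS is Y = 2790 + 9P. Setting AD = SRAS gives 1061 = 12P, so P = 88.42 and Y = 3851 − 3P = 3585.75.
Output 3585.75 is above potential 3231, so over time expected prices rise and SRAS shifts left until Y returns to 3231.
Long run: Y = 3231 on the AD curve gives 3231 = 3851 − 3P, so P = 206.67.

Short run: P = 88.42, Y = 3585.75. Long run: P = 206.67.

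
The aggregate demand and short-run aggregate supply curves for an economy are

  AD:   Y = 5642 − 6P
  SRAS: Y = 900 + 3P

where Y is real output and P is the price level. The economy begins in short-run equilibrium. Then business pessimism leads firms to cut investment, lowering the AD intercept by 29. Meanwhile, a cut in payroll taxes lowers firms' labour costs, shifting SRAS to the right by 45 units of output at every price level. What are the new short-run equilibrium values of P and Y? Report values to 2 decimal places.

After both shocks: AD is Y = 5613 − 6P and SRAS is Y = 945 + 3P.
Setting them equal: 4668 = 9P, so P = 518.67.
Substituting into AD, Y = 2501.00.

P = 518.67, Y = 2501.00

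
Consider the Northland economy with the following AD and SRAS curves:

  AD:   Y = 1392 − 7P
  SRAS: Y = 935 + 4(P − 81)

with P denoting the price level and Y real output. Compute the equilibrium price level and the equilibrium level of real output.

P = 71, Y = 895

Write SRAS as Y = 935 + 4P − 324 = 611 + 4P.
Set AD = SRAS: 1392 − 7P = 611 + 4P, so 781 = 11P and P = 71.
Then Y = 1392 − 7·71 = 895.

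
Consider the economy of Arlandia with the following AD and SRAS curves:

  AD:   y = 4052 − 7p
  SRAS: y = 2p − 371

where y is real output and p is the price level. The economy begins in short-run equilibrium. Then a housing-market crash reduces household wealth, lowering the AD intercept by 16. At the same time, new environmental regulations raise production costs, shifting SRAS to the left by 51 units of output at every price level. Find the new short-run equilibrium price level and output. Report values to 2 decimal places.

p = 495.33, y = 568.67

After both shocks: AD is y = 4036 − 7p and SRAS is y = 2p − 422.
Setting them equal: 4458 = 9p, so p = 495.33.
Substituting into AD, y = 568.67.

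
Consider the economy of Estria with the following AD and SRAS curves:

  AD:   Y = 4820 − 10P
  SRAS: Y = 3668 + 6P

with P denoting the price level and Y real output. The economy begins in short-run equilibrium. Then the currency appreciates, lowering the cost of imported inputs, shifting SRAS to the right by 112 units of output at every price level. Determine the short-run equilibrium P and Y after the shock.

P = 65, Y = 4170

This is a positive supply shock: SRAS shifts right.
New SRAS: Y = 3780 + 6P.
Set AD = SRAS: 4820 − 10P = 3780 + 6P, so 1040 = 16P and P = 65.
Y = 4820 − 10·65 = 4170.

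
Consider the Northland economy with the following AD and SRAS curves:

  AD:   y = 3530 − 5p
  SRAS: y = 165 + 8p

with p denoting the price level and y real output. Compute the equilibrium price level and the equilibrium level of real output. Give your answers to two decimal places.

p = 258.85, y = 2235.77

Set AD = SRAS: 3530 − 5p = 165 + 8p, so 3365 = 13p and p = 258.85.
Substituting into AD, y = 3530 − 5p = 2235.77.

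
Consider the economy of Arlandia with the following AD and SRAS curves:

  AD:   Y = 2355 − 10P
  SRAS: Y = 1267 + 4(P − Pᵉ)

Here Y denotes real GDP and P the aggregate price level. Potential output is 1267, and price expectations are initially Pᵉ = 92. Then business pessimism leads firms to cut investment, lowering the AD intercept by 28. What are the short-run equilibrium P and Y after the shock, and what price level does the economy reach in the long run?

Short run: P = 102, Y = 1307. Long run: P = 106.

AD shifts left: new AD is Y = 2327 − 10P. With Pᵉ = 92, SRAS is Y = 899 + 4P.
Short run: 2327 − 10P = 899 + 4P gives 1428 = 14P, so P = 102 and Y = 2327 − 10·102 = 1307.
Y = 1307 is above potential 1267; expectations adjust and SRAS shifts left until Y = 1267.
Long run: on the new AD curve, 1267 = 2327 − 10P gives P = 106.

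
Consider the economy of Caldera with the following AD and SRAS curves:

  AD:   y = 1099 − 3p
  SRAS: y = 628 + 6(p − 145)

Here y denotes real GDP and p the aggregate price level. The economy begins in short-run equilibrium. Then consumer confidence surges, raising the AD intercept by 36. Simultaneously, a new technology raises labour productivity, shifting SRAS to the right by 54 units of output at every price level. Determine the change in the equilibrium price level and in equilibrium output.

After both shocks: AD is y = 1135 − 3p and SRAS is y = 6p − 188.
Setting them equal: 1323 = 9p, so p = 147.
y = 1135 − 3·147 = 694.
Initially p = 149, y = 652, so Δp = -2 and Δy = +42.

Δp = -2, Δy = +42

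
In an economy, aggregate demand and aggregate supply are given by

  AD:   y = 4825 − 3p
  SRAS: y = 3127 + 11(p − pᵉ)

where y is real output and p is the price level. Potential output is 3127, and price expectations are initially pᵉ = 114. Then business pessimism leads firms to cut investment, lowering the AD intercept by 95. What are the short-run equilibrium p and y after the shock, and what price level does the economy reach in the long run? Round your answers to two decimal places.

AD shifts left: new AD is y = 4730 − 3p. With pᵉ = 114, SRAS is y = 1873 + 11p.
Short run: 4730 − 3p = 1873 + 11p gives 2857 = 14p, so p = 204.07 and y = 4730 − 3p = 4117.79.
y = 4117.79 is above potential 3127; expectations adjust and SRAS shifts left until y = 3127.
Long run: on the new AD curve, 3127 = 4730 − 3p gives p = 534.33.

Short run: p = 204.07, y = 4117.79. Long run: p = 534.33.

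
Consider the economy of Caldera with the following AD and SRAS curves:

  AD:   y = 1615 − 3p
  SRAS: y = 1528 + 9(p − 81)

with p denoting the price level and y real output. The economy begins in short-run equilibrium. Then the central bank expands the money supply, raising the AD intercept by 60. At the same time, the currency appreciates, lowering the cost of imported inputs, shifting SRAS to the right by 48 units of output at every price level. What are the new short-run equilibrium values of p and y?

p = 69, y = 1468

After both shocks: AD is y = 1675 − 3p and SRAS is y = 847 + 9p.
Setting them equal: 828 = 12p, so p = 69.
y = 1675 − 3·69 = 1468.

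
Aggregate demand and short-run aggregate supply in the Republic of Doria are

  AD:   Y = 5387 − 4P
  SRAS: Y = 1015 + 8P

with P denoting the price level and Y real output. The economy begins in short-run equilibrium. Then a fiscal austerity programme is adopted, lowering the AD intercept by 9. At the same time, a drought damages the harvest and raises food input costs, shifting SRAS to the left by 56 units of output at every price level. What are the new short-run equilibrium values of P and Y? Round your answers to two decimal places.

P = 368.25, Y = 3905.00

After both shocks: AD is Y = 5378 − 4P and SRAS is Y = 959 + 8P.
Setting them equal: 4419 = 12P, so P = 368.25.
Substituting into AD, Y = 3905.00.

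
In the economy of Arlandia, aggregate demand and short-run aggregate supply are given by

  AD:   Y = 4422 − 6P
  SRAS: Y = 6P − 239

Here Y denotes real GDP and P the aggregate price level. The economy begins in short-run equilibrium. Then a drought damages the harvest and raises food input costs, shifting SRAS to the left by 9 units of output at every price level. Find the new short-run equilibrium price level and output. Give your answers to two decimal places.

P = 389.17, Y = 2087.00

This is a negative supply shock: SRAS shifts left.
New SRAS: Y = 6P − 248.
Set AD = SRAS: 4422 − 6P = 6P − 248, so 4670 = 12P and P = 389.17.
Substituting into AD, Y = 2087.00.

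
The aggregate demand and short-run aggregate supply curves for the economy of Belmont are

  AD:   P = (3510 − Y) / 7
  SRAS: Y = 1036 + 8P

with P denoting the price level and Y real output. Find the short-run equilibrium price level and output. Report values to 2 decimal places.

P = 164.93, Y = 2355.47

Rearrange AD to Y = 3510 − 7P.
Set AD = SRAS: 3510 − 7P = 1036 + 8P, so 2474 = 15P and P = 164.93.
Substituting into AD, Y = 3510 − 7P = 2355.47.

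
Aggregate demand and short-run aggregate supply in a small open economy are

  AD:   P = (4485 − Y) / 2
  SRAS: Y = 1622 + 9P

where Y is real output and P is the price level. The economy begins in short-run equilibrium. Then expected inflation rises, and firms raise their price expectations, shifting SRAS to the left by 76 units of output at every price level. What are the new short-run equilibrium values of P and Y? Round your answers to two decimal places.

This is a negative supply shock: SRAS shifts left.
New SRAS: Y = 1546 + 9P.
Set AD = SRAS: 4485 − 2P = 1546 + 9P, so 2939 = 11P and P = 267.18.
Substituting into AD, Y = 3950.64.

P = 267.18, Y = 3950.64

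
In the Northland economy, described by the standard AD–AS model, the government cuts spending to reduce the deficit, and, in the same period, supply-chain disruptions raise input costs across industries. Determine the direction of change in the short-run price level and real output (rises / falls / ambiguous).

The first event is a negative demand shock: AD shifts left, which by itself pushes P down and Y down.
The second is an adverse supply shock: SRAS shifts left, which by itself pushes P up and Y down.
The two shocks push P in opposite directions, so the effect on P is ambiguous. Both shocks push Y down, so Y falls.

Price level: ambiguous; output: falls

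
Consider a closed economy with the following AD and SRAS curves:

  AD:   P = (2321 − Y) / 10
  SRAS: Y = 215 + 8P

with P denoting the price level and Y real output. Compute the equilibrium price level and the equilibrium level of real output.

Rearrange AD to Y = 2321 − 10P.
Set AD = SRAS: 2321 − 10P = 215 + 8P, so 2106 = 18P and P = 117.
Then Y = 2321 − 10·117 = 1151.

P = 117, Y = 1151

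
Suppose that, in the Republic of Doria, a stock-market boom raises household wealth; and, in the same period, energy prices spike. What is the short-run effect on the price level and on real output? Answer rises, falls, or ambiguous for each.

The first event is a positive demand shock: AD shifts right, which by itself pushes P up and Y up.
The second is an adverse supply shock: SRAS shifts left, which by itself pushes P up and Y down.
Both shocks push P up, so P rises. The two shocks push Y in opposite directions, so the effect on Y is ambiguous.

Price level: rises; output: ambiguous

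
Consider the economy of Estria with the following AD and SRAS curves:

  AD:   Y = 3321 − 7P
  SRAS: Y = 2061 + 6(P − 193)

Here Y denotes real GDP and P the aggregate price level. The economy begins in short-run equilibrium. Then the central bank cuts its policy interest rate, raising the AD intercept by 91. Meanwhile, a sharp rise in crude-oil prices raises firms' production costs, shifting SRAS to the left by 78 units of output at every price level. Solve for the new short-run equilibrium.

P = 199, Y = 2019

After both shocks: AD is Y = 3412 − 7P and SRAS is Y = 825 + 6P.
Setting them equal: 2587 = 13P, so P = 199.
Y = 3412 − 7·199 = 2019.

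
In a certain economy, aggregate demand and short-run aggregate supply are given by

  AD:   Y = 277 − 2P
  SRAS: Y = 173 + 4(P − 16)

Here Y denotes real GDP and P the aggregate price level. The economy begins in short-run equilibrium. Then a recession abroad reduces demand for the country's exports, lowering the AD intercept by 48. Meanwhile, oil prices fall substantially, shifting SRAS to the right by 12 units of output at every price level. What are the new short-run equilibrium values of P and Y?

After both shocks: AD is Y = 229 − 2P and SRAS is Y = 121 + 4P.
Setting them equal: 108 = 6P, so P = 18.
Y = 229 − 2·18 = 193.

P = 18, Y = 193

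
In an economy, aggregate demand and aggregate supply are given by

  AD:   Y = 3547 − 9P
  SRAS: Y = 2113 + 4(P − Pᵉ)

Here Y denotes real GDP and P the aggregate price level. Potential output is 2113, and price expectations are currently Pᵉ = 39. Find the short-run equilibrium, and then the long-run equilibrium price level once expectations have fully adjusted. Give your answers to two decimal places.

Short run: with Pᵉ = 39, SRAS is Y = 1957 + 4P. Setting AD = SRAS gives 1590 = 13P, so P = 122.31 and Y = 3547 − 9P = 2446.23.
Output 2446.23 is above potential 2113, so over time expected prices rise and SRAS shifts left until Y returns to 2113.
Long run: Y = 2113 on the AD curve gives 2113 = 3547 − 9P, so P = 159.33.

Short run: P = 122.31, Y = 2446.23. Long run: P = 159.33.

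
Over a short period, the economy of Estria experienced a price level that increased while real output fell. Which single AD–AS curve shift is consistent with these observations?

SRAS shifted left

P rose and Y fell. An AD shift moves P and Y in the same direction; an SRAS shift moves them in opposite directions.
Here P and Y moved in opposite directions, so the SRAS curve shifted.
Since Y fell, SRAS shifted left.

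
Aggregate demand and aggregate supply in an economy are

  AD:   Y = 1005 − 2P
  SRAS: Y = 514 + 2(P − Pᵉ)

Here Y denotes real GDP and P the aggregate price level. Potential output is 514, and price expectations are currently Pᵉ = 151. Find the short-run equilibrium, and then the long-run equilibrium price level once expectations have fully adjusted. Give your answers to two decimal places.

Short run: P = 198.25, Y = 608.50. Long run: P = 245.50.

Short run: with Pᵉ = 151, SRAS is Y = 212 + 2P. Setting AD = SRAS gives 793 = 4P, so P = 198.25 and Y = 1005 − 2P = 608.50.
Output 608.50 is above potential 514, so over time expected prices rise and SRAS shifts left until Y returns to 514.
Long run: Y = 514 on the AD curve gives 514 = 1005 − 2P, so P = 245.50.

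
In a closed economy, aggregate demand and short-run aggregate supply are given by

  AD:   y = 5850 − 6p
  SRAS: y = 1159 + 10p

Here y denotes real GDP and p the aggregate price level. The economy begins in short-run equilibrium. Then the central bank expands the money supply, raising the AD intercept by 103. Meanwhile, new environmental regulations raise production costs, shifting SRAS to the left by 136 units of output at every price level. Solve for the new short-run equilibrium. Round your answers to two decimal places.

p = 308.13, y = 4104.25

After both shocks: AD is y = 5953 − 6p and SRAS is y = 1023 + 10p.
Setting them equal: 4930 = 16p, so p = 308.13.
Substituting into AD, y = 4104.25.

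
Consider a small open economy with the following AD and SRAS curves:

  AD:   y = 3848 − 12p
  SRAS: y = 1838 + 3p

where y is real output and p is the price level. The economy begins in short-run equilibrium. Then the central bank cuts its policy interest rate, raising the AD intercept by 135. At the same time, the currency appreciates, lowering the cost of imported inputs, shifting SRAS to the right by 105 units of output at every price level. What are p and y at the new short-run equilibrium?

p = 136, y = 2351

After both shocks: AD is y = 3983 − 12p and SRAS is y = 1943 + 3p.
Setting them equal: 2040 = 15p, so p = 136.
y = 3983 − 12·136 = 2351.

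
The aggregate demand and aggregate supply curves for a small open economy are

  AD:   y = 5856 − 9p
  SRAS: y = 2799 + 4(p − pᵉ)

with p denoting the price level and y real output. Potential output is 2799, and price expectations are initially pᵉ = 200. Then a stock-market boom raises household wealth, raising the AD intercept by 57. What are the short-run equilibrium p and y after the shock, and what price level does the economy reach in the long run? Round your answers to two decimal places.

Short run: p = 301.08, y = 3203.31. Long run: p = 346.00.

AD shifts right: new AD is y = 5913 − 9p. With pᵉ = 200, SRAS is y = 1999 + 4p.
Short run: 5913 − 9p = 1999 + 4p gives 3914 = 13p, so p = 301.08 and y = 5913 − 9p = 3203.31.
y = 3203.31 is above potential 2799; expectations adjust and SRAS shifts left until y = 2799.
Long run: on the new AD curve, 2799 = 5913 − 9p gives p = 346.00.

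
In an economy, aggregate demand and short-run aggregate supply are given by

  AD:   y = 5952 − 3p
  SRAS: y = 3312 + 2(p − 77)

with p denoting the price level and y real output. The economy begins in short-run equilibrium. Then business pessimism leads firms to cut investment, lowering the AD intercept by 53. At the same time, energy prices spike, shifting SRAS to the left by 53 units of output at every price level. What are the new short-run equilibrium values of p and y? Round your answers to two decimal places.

After both shocks: AD is y = 5899 − 3p and SRAS is y = 3105 + 2p.
Setting them equal: 2794 = 5p, so p = 558.80.
Substituting into AD, y = 4222.60.

p = 558.80, y = 4222.60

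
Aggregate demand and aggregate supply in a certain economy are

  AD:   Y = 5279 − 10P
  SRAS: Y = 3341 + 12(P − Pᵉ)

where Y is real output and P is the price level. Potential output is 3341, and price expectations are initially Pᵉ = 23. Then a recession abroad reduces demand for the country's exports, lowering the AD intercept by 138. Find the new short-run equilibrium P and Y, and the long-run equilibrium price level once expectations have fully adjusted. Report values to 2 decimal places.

Short run: P = 94.36, Y = 4197.36. Long run: P = 180.00.

AD shifts left: new AD is Y = 5141 − 10P. With Pᵉ = 23, SRAS is Y = 3065 + 12P.
Short run: 5141 − 10P = 3065 + 12P gives 2076 = 22P, so P = 94.36 and Y = 5141 − 10P = 4197.36.
Y = 4197.36 is above potential 3341; expectations adjust and SRAS shifts left until Y = 3341.
Long run: on the new AD curve, 3341 = 5141 − 10P gives P = 180.00.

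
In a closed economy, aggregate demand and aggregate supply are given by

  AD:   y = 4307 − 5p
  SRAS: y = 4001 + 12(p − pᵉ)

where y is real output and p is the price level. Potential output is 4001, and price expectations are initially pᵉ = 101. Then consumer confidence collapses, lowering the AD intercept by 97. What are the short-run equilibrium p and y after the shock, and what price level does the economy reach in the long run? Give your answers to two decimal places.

Short run: p = 83.59, y = 3792.06. Long run: p = 41.80.

AD shifts left: new AD is y = 4210 − 5p. With pᵉ = 101, SRAS is y = 2789 + 12p.
Short run: 4210 − 5p = 2789 + 12p gives 1421 = 17p, so p = 83.59 and y = 4210 − 5p = 3792.06.
y = 3792.06 is below potential 4001; expectations adjust and SRAS shifts right until y = 4001.
Long run: on the new AD curve, 4001 = 4210 − 5p gives p = 41.80.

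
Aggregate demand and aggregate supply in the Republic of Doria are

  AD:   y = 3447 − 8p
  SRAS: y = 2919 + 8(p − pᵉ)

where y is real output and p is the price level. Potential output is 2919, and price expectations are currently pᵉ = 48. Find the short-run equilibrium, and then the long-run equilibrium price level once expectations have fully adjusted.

Short run: p = 57, y = 2991. Long run: p = 66.

Short run: with pᵉ = 48, SRAS is y = 2535 + 8p. Setting AD = SRAS gives 912 = 16p, so p = 57 and y = 3447 − 8·57 = 2991.
Output 2991 is above potential 2919, so over time expected prices rise and SRAS shifts left until y returns to 2919.
Long run: y = 2919 on the AD curve gives 2919 = 3447 − 8p, so p = 66.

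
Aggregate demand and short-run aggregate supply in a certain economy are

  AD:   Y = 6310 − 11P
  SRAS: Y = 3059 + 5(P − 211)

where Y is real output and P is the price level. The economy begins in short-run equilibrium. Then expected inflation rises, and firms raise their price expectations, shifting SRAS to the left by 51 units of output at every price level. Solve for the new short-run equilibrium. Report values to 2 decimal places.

This is a negative supply shock: SRAS shifts left.
New SRAS: Y = 1953 + 5P.
Set AD = SRAS: 6310 − 11P = 1953 + 5P, so 4357 = 16P and P = 272.31.
Substituting into AD, Y = 3314.56.

P = 272.31, Y = 3314.56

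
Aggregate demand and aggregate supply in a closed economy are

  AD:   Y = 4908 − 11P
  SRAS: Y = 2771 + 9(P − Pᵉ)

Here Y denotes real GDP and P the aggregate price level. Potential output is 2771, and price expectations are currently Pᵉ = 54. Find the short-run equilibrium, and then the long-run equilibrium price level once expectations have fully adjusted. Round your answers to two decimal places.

Short run: P = 131.15, Y = 3465.35. Long run: P = 194.27.

Short run: with Pᵉ = 54, SRAS is Y = 2285 + 9P. Setting AD = SRAS gives 2623 = 20P, so P = 131.15 and Y = 4908 − 11P = 3465.35.
Output 3465.35 is above potential 2771, so over time expected prices rise and SRAS shifts left until Y returns to 2771.
Long run: Y = 2771 on the AD curve gives 2771 = 4908 − 11P, so P = 194.27.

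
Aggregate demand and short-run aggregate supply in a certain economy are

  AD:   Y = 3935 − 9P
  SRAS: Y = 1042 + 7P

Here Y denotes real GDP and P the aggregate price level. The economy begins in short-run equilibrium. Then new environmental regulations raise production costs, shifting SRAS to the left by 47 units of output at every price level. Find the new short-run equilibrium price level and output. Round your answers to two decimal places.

This is a negative supply shock: SRAS shifts left.
New SRAS: Y = 995 + 7P.
Set AD = SRAS: 3935 − 9P = 995 + 7P, so 2940 = 16P and P = 183.75.
Substituting into AD, Y = 2281.25.

P = 183.75, Y = 2281.25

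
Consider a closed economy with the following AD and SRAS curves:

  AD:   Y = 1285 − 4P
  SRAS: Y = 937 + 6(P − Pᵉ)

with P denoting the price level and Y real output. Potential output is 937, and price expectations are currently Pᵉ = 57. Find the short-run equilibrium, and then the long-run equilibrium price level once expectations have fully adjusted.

Short run: P = 69, Y = 1009. Long run: P = 87.

Short run: with Pᵉ = 57, SRAS is Y = 595 + 6P. Setting AD = SRAS gives 690 = 10P, so P = 69 and Y = 1285 − 4·69 = 1009.
Output 1009 is above potential 937, so over time expected prices rise and SRAS shifts left until Y returns to 937.
Long run: Y = 937 on the AD curve gives 937 = 1285 − 4P, so P = 87.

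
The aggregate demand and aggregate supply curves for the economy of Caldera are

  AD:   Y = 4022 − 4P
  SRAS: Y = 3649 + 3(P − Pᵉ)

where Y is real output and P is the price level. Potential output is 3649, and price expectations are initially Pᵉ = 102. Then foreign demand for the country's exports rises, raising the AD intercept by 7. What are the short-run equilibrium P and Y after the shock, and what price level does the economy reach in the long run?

AD shifts right: new AD is Y = 4029 − 4P. With Pᵉ = 102, SRAS is Y = 3343 + 3P.
Short run: 4029 − 4P = 3343 + 3P gives 686 = 7P, so P = 98 and Y = 4029 − 4·98 = 3637.
Y = 3637 is below potential 3649; expectations adjust and SRAS shifts right until Y = 3649.
Long run: on the new AD curve, 3649 = 4029 − 4P gives P = 95.

Short run: P = 98, Y = 3637. Long run: P = 95.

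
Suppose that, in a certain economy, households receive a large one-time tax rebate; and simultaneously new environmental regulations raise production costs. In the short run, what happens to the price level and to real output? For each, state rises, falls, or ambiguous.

Price level: rises; output: ambiguous

The first event is a positive demand shock: AD shifts right, which by itself pushes P up and Y up.
The second is an adverse supply shock: SRAS shifts left, which by itself pushes P up and Y down.
Both shocks push P up, so P rises. The two shocks push Y in opposite directions, so the effect on Y is ambiguous.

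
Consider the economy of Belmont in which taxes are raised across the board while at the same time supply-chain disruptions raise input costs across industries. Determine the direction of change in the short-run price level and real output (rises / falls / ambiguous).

The first event is a negative demand shock: AD shifts left, which by itself pushes P down and Y down.
The second is an adverse supply shock: SRAS shifts left, which by itself pushes P up and Y down.
The two shocks push P in opposite directions, so the effect on P is ambiguous. Both shocks push Y down, so Y falls.

Price level: ambiguous; output: falls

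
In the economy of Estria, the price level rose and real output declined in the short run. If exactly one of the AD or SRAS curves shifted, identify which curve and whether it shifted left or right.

SRAS shifted left

P rose and Y fell. An AD shift moves P and Y in the same direction; an SRAS shift moves them in opposite directions.
Here P and Y moved in opposite directions, so the SRAS curve shifted.
Since Y fell, SRAS shifted left.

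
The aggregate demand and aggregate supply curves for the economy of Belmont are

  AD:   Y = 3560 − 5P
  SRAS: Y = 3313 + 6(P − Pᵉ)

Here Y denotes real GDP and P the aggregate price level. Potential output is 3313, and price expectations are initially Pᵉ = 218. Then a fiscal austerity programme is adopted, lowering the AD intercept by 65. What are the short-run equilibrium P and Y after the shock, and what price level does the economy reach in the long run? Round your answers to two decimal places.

Short run: P = 135.45, Y = 2817.73. Long run: P = 36.40.

AD shifts left: new AD is Y = 3495 − 5P. With Pᵉ = 218, SRAS is Y = 2005 + 6P.
Short run: 3495 − 5P = 2005 + 6P gives 1490 = 11P, so P = 135.45 and Y = 3495 − 5P = 2817.73.
Y = 2817.73 is below potential 3313; expectations adjust and SRAS shifts right until Y = 3313.
Long run: on the new AD curve, 3313 = 3495 − 5P gives P = 36.40.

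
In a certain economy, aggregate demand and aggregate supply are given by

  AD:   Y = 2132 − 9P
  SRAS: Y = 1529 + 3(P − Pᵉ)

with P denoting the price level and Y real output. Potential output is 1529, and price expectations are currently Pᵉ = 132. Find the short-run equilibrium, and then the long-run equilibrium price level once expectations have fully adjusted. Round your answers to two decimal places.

Short run: with Pᵉ = 132, SRAS is Y = 1133 + 3P. Setting AD = SRAS gives 999 = 12P, so P = 83.25 and Y = 2132 − 9P = 1382.75.
Output 1382.75 is below potential 1529, so over time expected prices fall and SRAS shifts right until Y returns to 1529.
Long run: Y = 1529 on the AD curve gives 1529 = 2132 − 9P, so P = 67.00.

Short run: P = 83.25, Y = 1382.75. Long run: P = 67.00.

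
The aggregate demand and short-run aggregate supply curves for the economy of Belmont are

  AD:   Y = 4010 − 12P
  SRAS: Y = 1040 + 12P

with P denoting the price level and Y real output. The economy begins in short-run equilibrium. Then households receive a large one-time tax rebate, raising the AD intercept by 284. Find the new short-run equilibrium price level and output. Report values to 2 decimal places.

This is a positive demand shock: AD shifts right.
New AD: Y = 4294 − 12P.
Set AD = SRAS: 4294 − 12P = 1040 + 12P, so 3254 = 24P and P = 135.58.
Substituting into AD, Y = 2667.00.

P = 135.58, Y = 2667.00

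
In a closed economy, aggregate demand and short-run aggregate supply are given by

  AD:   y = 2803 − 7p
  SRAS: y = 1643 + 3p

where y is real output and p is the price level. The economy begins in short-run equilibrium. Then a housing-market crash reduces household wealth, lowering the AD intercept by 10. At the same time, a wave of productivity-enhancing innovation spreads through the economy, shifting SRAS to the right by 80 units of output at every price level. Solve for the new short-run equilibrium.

After both shocks: AD is y = 2793 − 7p and SRAS is y = 1723 + 3p.
Setting them equal: 1070 = 10p, so p = 107.
y = 2793 − 7·107 = 2044.

p = 107, y = 2044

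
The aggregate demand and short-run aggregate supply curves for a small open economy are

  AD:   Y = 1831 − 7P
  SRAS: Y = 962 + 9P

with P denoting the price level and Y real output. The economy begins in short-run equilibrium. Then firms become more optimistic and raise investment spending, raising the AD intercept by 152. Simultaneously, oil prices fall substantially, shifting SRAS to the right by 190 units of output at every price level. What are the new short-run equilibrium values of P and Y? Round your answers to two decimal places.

After both shocks: AD is Y = 1983 − 7P and SRAS is Y = 1152 + 9P.
Setting them equal: 831 = 16P, so P = 51.94.
Substituting into AD, Y = 1619.44.

P = 51.94, Y = 1619.44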